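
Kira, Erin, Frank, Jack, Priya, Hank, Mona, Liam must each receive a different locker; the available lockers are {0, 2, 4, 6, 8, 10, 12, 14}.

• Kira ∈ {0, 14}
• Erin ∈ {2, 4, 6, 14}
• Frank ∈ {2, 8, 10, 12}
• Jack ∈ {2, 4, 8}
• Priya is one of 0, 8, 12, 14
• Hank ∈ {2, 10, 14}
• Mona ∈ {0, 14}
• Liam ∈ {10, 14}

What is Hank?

The 8 variables draw from only 8 values {0, 2, 4, 6, 8, 10, 12, 14}, so each is used; only Erin can be 6, hence Erin = 6.
The 7 still-open variables together cover exactly {0, 2, 4, 8, 10, 12, 14} — 7 values for 7 variables — and 4 appears only in Jack's list, so Jack = 4.
Kira and Mona share exactly the 2 values {0, 14}; by pigeonhole those values go to them, so strike 0, 14 from Priya, Hank, Liam.
Liam's domain is down to {10}, so Liam = 10. Eliminate 10 elsewhere: Frank, Hank.
So Hank = 2.

2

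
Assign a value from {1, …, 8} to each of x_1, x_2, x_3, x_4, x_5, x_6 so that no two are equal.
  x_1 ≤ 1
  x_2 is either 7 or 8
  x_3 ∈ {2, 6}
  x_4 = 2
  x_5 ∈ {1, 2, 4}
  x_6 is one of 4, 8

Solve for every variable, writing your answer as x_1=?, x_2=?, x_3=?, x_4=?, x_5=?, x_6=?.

x_1=1, x_2=7, x_3=6, x_4=2, x_5=4, x_6=8

x_1 has just one choice, so x_1 = 1. Strike 1 from x_5.
That leaves x_4 = 2. Remove 2 from x_3, x_5.
x_5's domain is down to {4}, so x_5 = 4. Eliminate 4 elsewhere: x_6.
x_6 must be 8 (only option left). Remove 8 from x_2.
x_2's domain is down to {7}, so x_2 = 7.
x_3's domain is down to {6}, so x_3 = 6.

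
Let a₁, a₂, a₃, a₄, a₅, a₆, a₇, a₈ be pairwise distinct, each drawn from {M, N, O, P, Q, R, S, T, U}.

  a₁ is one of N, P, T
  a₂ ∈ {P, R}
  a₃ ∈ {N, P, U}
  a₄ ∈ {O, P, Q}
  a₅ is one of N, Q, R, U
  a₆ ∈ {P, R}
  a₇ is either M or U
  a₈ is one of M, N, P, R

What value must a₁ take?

T

The 8 variables together cover exactly {M, N, O, P, Q, R, T, U} — 8 values for 8 variables — and O appears only in a₄'s list, so a₄ = O.
The 7 still-open variables together cover exactly {M, N, P, Q, R, T, U} — 7 values for 7 variables — and Q appears only in a₅'s list, so a₅ = Q.
The 6 still-open variables draw from only 6 values {M, N, P, R, T, U}, so each is used; only a₁ can be T, hence a₁ = T.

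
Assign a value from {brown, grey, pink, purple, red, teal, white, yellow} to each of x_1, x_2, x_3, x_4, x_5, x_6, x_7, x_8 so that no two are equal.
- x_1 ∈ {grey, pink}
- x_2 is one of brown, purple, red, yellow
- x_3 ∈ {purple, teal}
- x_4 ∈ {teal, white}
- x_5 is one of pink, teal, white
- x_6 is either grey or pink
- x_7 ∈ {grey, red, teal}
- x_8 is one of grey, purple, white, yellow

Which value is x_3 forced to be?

Among the 8 variables, brown fits only x_2 (and all 8 values in {brown, grey, pink, purple, red, teal, white, yellow} must be used), so x_2 = brown.
Among the 7 still-open variables, red fits only x_7 (and all 7 values in {grey, pink, purple, red, teal, white, yellow} must be used), so x_7 = red.
Among the 6 still-open variables, yellow fits only x_8 (and all 6 values in {grey, pink, purple, teal, white, yellow} must be used), so x_8 = yellow.
Among the 5 still-open variables, purple fits only x_3 (and all 5 values in {grey, pink, purple, teal, white} must be used), so x_3 = purple.

purple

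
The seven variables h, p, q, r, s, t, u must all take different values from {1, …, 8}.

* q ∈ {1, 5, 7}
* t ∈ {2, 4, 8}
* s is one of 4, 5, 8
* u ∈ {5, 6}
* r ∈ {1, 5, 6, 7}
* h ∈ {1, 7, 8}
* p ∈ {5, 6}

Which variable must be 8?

The 7 variables draw from only 7 values {1, 2, 4, 5, 6, 7, 8}, so each is used; only t can be 2, hence t = 2.
The 6 still-open variables together cover exactly {1, 4, 5, 6, 7, 8} — 6 values for 6 variables — and 4 appears only in s's list, so s = 4.
The 5 still-open variables together cover exactly {1, 5, 6, 7, 8} — 5 values for 5 variables — and 8 appears only in h's list, so h = 8.

h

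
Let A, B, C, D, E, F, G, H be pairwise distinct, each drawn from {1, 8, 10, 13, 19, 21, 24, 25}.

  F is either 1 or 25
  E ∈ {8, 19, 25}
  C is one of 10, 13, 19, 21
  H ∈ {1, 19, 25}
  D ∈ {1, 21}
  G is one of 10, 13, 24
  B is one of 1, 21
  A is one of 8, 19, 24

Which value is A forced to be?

24

The 2 variables B and D are confined to {1, 21}, which locks those values in; drop them from C, F, H.
That leaves F = 25. So E, H can't be 25.
H must be 19 (only option left). Strike 19 from A, C, E.
That leaves E = 8. Strike 8 from A.
So A = 24.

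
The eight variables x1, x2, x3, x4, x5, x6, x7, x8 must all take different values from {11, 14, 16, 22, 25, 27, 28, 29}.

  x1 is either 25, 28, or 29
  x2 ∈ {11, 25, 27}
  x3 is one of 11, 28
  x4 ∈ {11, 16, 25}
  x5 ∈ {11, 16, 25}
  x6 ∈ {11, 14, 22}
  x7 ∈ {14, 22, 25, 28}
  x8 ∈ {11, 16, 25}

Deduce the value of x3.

28

The 8 variables together cover exactly {11, 14, 16, 22, 25, 27, 28, 29} — 8 values for 8 variables — and 27 appears only in x2's list, so x2 = 27.
The 7 still-open variables together cover exactly {11, 14, 16, 22, 25, 28, 29} — 7 values for 7 variables — and 29 appears only in x1's list, so x1 = 29.
The 3 variables x4, x5, x8 are confined to {11, 16, 25}, which locks those values in; drop them from x3, x6, x7.
So x3 = 28.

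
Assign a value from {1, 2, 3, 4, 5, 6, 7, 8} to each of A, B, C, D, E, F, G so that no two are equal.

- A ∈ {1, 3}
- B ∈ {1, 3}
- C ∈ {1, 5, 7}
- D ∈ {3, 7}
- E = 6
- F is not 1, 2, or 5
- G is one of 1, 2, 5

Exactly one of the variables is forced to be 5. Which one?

C

E must be 6 (only option left). Remove 6 from F.
A and B between them cover only {1, 3} — a naked pair. Remove those values from C, D, F, G.
D's domain is down to {7}, so D = 7. Eliminate 7 elsewhere: C, F.
So 5 goes to C.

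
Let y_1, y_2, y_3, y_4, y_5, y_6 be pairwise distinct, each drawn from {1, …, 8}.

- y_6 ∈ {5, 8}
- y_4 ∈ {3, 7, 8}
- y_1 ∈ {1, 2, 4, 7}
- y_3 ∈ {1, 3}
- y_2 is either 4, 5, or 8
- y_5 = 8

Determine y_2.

y_5 has just one choice, so y_5 = 8. Remove 8 from y_2, y_4, y_6.
y_6 must be 5 (only option left). So y_2 can't be 5.
So y_2 = 4.

4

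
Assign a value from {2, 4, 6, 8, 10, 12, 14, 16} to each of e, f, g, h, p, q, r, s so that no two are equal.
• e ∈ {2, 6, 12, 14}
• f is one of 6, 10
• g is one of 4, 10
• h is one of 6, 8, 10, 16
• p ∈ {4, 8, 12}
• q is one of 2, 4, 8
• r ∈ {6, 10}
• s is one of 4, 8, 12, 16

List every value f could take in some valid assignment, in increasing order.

6, 10

The 8 variables draw from only 8 values {2, 4, 6, 8, 10, 12, 14, 16}, so each is used; only e can be 14, hence e = 14.
The 7 still-open variables together cover exactly {2, 4, 6, 8, 10, 12, 16} — 7 values for 7 variables — and 2 appears only in q's list, so q = 2.
The 2 variables f and r are confined to {6, 10}, which locks those values in; drop them from g, h.
g has just one choice, so g = 4. Remove 4 from p, s.
No further eliminations apply; f can still be any of 6, 10.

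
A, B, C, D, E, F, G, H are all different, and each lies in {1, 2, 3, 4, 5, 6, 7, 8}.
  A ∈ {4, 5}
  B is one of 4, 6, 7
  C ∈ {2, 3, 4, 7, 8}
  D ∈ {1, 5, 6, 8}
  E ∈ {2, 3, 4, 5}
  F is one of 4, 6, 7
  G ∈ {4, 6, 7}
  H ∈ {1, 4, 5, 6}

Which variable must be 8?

D

B, F, G share exactly the 3 values {4, 6, 7}; by pigeonhole those values go to them, so strike 4, 6, 7 from A, C, D, E, H.
A must be 5 (only option left). So D, E, H can't be 5.
That leaves H = 1. Eliminate 1 elsewhere: D.
So 8 goes to D.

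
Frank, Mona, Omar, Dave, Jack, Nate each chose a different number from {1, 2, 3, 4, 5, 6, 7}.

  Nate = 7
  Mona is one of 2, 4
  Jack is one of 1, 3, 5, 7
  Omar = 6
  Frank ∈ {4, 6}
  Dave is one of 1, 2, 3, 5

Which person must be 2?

Omar must be 6 (only option left). Strike 6 from Frank.
Nate has just one choice, so Nate = 7. Strike 7 from Jack.
That leaves Frank = 4. So Mona can't be 4.
So 2 goes to Mona.

Mona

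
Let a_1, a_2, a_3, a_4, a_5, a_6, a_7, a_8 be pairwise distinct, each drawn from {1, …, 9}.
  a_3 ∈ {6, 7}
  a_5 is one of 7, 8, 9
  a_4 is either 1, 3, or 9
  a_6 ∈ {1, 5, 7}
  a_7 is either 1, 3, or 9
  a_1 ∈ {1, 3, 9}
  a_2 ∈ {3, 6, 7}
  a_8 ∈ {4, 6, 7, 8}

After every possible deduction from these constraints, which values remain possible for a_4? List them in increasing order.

Among the 8 variables, 4 fits only a_8 (and all 8 values in {1, 3, 4, 5, 6, 7, 8, 9} must be used), so a_8 = 4.
Among the 7 still-open variables, 5 fits only a_6 (and all 7 values in {1, 3, 5, 6, 7, 8, 9} must be used), so a_6 = 5.
The 6 still-open variables draw from only 6 values {1, 3, 6, 7, 8, 9}, so each is used; only a_5 can be 8, hence a_5 = 8.
The 3 variables a_1, a_4, a_7 are confined to {1, 3, 9}, which locks those values in; drop them from a_2.
No further eliminations apply; a_4 can still be any of 1, 3, 9.

1, 3, 9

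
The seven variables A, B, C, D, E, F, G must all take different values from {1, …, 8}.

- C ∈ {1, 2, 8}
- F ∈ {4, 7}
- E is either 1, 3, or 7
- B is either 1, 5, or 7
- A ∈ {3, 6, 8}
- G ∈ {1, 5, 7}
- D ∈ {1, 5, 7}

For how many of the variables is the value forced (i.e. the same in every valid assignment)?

2

B, D, G between them cover only {1, 5, 7} — a naked triple. Remove those values from C, E, F.
E must be 3 (only option left). Strike 3 from A.
F has just one choice, so F = 4.
Determined: E=3, F=4. The other variables each still have more than one consistent value. That makes 2.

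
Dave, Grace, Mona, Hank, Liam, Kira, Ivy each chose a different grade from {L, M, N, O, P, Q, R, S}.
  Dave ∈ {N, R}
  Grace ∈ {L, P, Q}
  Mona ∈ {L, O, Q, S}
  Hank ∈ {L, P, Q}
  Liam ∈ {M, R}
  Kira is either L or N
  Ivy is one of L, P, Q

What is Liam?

Grace, Hank, Ivy share exactly the 3 values {L, P, Q}; by pigeonhole those values go to them, so strike L, P, Q from Mona, Kira.
Kira has just one choice, so Kira = N. So Dave can't be N.
That leaves Dave = R. Eliminate R elsewhere: Liam.
So Liam = M.

M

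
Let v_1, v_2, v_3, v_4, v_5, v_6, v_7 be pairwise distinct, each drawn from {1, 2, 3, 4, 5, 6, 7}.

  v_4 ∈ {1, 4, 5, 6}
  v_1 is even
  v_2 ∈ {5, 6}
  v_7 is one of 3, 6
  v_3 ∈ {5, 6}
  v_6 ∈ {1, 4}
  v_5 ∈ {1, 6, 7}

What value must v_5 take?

Among the 7 variables, 2 fits only v_1 (and all 7 values in {1, 2, 3, 4, 5, 6, 7} must be used), so v_1 = 2.
Among the 6 still-open variables, 3 fits only v_7 (and all 6 values in {1, 3, 4, 5, 6, 7} must be used), so v_7 = 3.
Among the 5 still-open variables, 7 fits only v_5 (and all 5 values in {1, 4, 5, 6, 7} must be used), so v_5 = 7.

7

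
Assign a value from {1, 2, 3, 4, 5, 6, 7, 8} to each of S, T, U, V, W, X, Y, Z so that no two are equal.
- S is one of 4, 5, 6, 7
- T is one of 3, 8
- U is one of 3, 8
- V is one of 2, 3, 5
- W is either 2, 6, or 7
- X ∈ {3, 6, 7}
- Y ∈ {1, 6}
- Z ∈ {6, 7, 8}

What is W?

2

The 8 variables draw from only 8 values {1, 2, 3, 4, 5, 6, 7, 8}, so each is used; only Y can be 1, hence Y = 1.
The 7 still-open variables draw from only 7 values {2, 3, 4, 5, 6, 7, 8}, so each is used; only S can be 4, hence S = 4.
The 6 still-open variables draw from only 6 values {2, 3, 5, 6, 7, 8}, so each is used; only V can be 5, hence V = 5.
The 5 still-open variables draw from only 5 values {2, 3, 6, 7, 8}, so each is used; only W can be 2, hence W = 2.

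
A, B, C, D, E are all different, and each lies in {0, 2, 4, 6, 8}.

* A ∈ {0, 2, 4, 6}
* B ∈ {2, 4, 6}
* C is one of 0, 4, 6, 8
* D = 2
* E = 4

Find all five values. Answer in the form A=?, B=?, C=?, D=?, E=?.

A=0, B=6, C=8, D=2, E=4

D's domain is down to {2}, so D = 2. Remove 2 from A, B.
E has just one choice, so E = 4. Remove 4 from A, B, C.
B has just one choice, so B = 6. So A, C can't be 6.
A must be 0 (only option left). Eliminate 0 elsewhere: C.
That leaves C = 8.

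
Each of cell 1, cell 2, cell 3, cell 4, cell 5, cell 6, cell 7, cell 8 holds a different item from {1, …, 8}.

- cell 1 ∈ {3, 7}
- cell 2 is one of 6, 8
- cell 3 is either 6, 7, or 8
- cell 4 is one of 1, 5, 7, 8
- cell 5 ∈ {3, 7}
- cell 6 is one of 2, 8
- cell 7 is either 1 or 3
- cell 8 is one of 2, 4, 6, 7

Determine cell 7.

1

Among the 8 variables, 4 fits only cell 8 (and all 8 values in {1, 2, 3, 4, 5, 6, 7, 8} must be used), so cell 8 = 4.
The 7 still-open variables draw from only 7 values {1, 2, 3, 5, 6, 7, 8}, so each is used; only cell 6 can be 2, hence cell 6 = 2.
The 6 still-open variables together cover exactly {1, 3, 5, 6, 7, 8} — 6 values for 6 variables — and 5 appears only in cell 4's list, so cell 4 = 5.
Among the 5 still-open variables, 1 fits only cell 7 (and all 5 values in {1, 3, 6, 7, 8} must be used), so cell 7 = 1.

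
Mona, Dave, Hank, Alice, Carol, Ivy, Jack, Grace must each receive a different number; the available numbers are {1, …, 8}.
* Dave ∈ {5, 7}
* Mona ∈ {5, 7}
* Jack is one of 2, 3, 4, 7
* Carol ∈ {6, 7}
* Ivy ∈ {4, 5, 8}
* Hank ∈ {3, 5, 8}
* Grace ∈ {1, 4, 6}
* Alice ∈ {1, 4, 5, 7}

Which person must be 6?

The 8 variables draw from only 8 values {1, 2, 3, 4, 5, 6, 7, 8}, so each is used; only Jack can be 2, hence Jack = 2.
The 7 still-open variables draw from only 7 values {1, 3, 4, 5, 6, 7, 8}, so each is used; only Hank can be 3, hence Hank = 3.
The 6 still-open variables together cover exactly {1, 4, 5, 6, 7, 8} — 6 values for 6 variables — and 8 appears only in Ivy's list, so Ivy = 8.
Mona and Dave share exactly the 2 values {5, 7}; by pigeonhole those values go to them, so strike 5, 7 from Alice, Carol.
So 6 goes to Carol.

Carol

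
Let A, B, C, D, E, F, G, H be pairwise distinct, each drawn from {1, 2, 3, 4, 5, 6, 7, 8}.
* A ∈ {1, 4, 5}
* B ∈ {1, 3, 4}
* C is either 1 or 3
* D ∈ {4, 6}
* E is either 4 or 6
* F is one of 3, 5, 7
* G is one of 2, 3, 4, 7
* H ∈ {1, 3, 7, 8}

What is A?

The 8 variables draw from only 8 values {1, 2, 3, 4, 5, 6, 7, 8}, so each is used; only G can be 2, hence G = 2.
Among the 7 still-open variables, 8 fits only H (and all 7 values in {1, 3, 4, 5, 6, 7, 8} must be used), so H = 8.
Among the 6 still-open variables, 7 fits only F (and all 6 values in {1, 3, 4, 5, 6, 7} must be used), so F = 7.
The 5 still-open variables together cover exactly {1, 3, 4, 5, 6} — 5 values for 5 variables — and 5 appears only in A's list, so A = 5.

5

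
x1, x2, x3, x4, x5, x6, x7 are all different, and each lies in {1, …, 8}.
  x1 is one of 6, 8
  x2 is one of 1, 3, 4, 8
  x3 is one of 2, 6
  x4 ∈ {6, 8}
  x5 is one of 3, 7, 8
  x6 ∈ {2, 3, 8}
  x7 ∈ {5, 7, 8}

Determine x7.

x1 and x4 between them cover only {6, 8} — a naked pair. Remove those values from x2, x3, x5, x6, x7.
x3 must be 2 (only option left). Strike 2 from x6.
x6's domain is down to {3}, so x6 = 3. So x2, x5 can't be 3.
x5 has just one choice, so x5 = 7. So x7 can't be 7.
So x7 = 5.

5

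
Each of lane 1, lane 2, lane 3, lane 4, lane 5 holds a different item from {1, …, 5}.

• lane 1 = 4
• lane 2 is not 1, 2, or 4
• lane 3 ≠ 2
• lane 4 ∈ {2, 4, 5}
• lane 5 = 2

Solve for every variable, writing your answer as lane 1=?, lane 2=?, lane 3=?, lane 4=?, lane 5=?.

lane 1=4, lane 2=3, lane 3=1, lane 4=5, lane 5=2

lane 1 must be 4 (only option left). Eliminate 4 elsewhere: lane 3, lane 4.
lane 5's domain is down to {2}, so lane 5 = 2. So lane 4 can't be 2.
lane 4's domain is down to {5}, so lane 4 = 5. Strike 5 from lane 2, lane 3.
lane 2's domain is down to {3}, so lane 2 = 3. Strike 3 from lane 3.
lane 3 has just one choice, so lane 3 = 1.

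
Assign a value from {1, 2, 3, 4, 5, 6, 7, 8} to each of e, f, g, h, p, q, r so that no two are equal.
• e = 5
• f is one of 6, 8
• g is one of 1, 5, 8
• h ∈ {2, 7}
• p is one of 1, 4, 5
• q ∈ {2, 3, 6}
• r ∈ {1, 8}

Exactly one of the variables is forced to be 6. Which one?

f

e must be 5 (only option left). Eliminate 5 elsewhere: g, p.
The 2 variables g and r are confined to {1, 8}, which locks those values in; drop them from f, p.
So 6 goes to f.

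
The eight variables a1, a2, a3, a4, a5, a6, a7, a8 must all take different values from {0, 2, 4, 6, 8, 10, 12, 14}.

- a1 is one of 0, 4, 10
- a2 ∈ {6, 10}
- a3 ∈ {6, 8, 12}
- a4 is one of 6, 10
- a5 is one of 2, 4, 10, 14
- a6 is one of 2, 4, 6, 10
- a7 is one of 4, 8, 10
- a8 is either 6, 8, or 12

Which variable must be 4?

The 8 variables draw from only 8 values {0, 2, 4, 6, 8, 10, 12, 14}, so each is used; only a1 can be 0, hence a1 = 0.
Among the 7 still-open variables, 14 fits only a5 (and all 7 values in {2, 4, 6, 8, 10, 12, 14} must be used), so a5 = 14.
Among the 6 still-open variables, 2 fits only a6 (and all 6 values in {2, 4, 6, 8, 10, 12} must be used), so a6 = 2.
Among the 5 still-open variables, 4 fits only a7 (and all 5 values in {4, 6, 8, 10, 12} must be used), so a7 = 4.

a7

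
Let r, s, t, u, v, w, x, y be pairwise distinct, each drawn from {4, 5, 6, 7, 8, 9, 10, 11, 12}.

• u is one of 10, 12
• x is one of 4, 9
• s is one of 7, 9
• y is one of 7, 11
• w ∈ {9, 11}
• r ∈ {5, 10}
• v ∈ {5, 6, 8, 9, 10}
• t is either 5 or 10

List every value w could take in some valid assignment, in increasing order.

The 2 variables r and t are confined to {5, 10}, which locks those values in; drop them from u, v.
u has just one choice, so u = 12.
s, w, y share exactly the 3 values {7, 9, 11}; by pigeonhole those values go to them, so strike 7, 9, 11 from v, x.
x must be 4 (only option left).
No further eliminations apply; w can still be any of 9, 11.

9, 11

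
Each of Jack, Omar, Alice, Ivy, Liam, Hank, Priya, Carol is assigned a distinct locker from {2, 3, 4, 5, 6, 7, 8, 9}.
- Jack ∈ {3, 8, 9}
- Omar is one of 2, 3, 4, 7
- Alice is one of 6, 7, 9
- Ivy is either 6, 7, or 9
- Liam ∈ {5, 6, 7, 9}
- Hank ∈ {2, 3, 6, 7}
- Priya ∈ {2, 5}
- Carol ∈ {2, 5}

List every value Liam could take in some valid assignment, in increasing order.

The 8 variables draw from only 8 values {2, 3, 4, 5, 6, 7, 8, 9}, so each is used; only Omar can be 4, hence Omar = 4.
The 7 still-open variables together cover exactly {2, 3, 5, 6, 7, 8, 9} — 7 values for 7 variables — and 8 appears only in Jack's list, so Jack = 8.
Among the 6 still-open variables, 3 fits only Hank (and all 6 values in {2, 3, 5, 6, 7, 9} must be used), so Hank = 3.
Priya and Carol share exactly the 2 values {2, 5}; by pigeonhole those values go to them, so strike 2, 5 from Liam.
No further eliminations apply; Liam can still be any of 6, 7, 9.

6, 7, 9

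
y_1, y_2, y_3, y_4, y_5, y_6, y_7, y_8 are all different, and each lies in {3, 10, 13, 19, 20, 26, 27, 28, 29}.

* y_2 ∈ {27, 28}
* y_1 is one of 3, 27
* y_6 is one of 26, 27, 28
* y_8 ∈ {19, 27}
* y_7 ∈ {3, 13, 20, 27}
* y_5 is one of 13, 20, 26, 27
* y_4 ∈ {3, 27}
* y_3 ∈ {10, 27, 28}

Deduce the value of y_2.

28

The 8 variables together cover exactly {3, 10, 13, 19, 20, 26, 27, 28} — 8 values for 8 variables — and 10 appears only in y_3's list, so y_3 = 10.
The 7 still-open variables draw from only 7 values {3, 13, 19, 20, 26, 27, 28}, so each is used; only y_8 can be 19, hence y_8 = 19.
y_1 and y_4 share exactly the 2 values {3, 27}; by pigeonhole those values go to them, so strike 3, 27 from y_2, y_5, y_6, y_7.
So y_2 = 28.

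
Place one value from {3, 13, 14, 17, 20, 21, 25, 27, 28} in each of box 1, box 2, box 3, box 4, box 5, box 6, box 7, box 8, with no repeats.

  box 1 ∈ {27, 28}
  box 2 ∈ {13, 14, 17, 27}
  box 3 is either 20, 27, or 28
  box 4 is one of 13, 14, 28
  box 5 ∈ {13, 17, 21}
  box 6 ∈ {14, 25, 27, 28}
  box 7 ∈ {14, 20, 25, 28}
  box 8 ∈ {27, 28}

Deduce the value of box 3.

The 8 variables together cover exactly {13, 14, 17, 20, 21, 25, 27, 28} — 8 values for 8 variables — and 21 appears only in box 5's list, so box 5 = 21.
Among the 7 still-open variables, 17 fits only box 2 (and all 7 values in {13, 14, 17, 20, 25, 27, 28} must be used), so box 2 = 17.
The 6 still-open variables draw from only 6 values {13, 14, 20, 25, 27, 28}, so each is used; only box 4 can be 13, hence box 4 = 13.
box 1 and box 8 between them cover only {27, 28} — a naked pair. Remove those values from box 3, box 6, box 7.
So box 3 = 20.

20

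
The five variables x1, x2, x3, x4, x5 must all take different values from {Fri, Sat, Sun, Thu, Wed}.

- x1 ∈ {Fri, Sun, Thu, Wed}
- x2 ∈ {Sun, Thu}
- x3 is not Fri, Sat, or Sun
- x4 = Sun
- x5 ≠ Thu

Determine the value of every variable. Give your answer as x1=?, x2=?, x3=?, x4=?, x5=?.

x4 has just one choice, so x4 = Sun. Eliminate Sun elsewhere: x1, x2, x5.
x2 has just one choice, so x2 = Thu. So x1, x3 can't be Thu.
x3 must be Wed (only option left). Remove Wed from x1, x5.
That leaves x1 = Fri. So x5 can't be Fri.
x5 must be Sat (only option left).

x1=Fri, x2=Thu, x3=Wed, x4=Sun, x5=Sat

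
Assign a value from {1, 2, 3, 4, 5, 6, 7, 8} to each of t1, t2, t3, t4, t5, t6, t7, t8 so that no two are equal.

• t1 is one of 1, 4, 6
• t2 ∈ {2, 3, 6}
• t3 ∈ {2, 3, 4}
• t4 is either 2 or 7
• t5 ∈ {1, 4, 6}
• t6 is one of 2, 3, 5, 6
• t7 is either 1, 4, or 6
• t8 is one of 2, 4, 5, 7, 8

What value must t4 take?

7

The 8 variables draw from only 8 values {1, 2, 3, 4, 5, 6, 7, 8}, so each is used; only t8 can be 8, hence t8 = 8.
The 7 still-open variables draw from only 7 values {1, 2, 3, 4, 5, 6, 7}, so each is used; only t6 can be 5, hence t6 = 5.
Among the 6 still-open variables, 7 fits only t4 (and all 6 values in {1, 2, 3, 4, 6, 7} must be used), so t4 = 7.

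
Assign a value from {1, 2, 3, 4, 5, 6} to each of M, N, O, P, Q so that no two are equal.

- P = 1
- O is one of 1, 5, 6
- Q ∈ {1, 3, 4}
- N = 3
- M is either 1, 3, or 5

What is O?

6

N has just one choice, so N = 3. Remove 3 from M, Q.
P must be 1 (only option left). Strike 1 from M, O, Q.
Q's domain is down to {4}, so Q = 4.
That leaves M = 5. Remove 5 from O.
So O = 6.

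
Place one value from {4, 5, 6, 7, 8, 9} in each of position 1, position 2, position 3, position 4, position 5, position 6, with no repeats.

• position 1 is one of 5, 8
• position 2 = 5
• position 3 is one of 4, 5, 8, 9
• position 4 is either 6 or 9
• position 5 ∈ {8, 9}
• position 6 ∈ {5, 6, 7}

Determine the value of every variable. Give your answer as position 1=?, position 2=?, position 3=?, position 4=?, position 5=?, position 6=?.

position 1=8, position 2=5, position 3=4, position 4=6, position 5=9, position 6=7

position 2 has just one choice, so position 2 = 5. So position 1, position 3, position 6 can't be 5.
position 1 must be 8 (only option left). So position 3, position 5 can't be 8.
That leaves position 5 = 9. So position 3, position 4 can't be 9.
That leaves position 3 = 4.
position 4 must be 6 (only option left). Remove 6 from position 6.
position 6 must be 7 (only option left).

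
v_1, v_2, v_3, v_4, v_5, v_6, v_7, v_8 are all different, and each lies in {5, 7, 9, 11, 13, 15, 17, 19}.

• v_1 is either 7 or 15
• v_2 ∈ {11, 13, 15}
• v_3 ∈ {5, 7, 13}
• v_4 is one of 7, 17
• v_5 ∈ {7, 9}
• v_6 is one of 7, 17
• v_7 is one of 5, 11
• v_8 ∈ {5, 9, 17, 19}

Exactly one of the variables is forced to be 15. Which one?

v_1

The 8 variables draw from only 8 values {5, 7, 9, 11, 13, 15, 17, 19}, so each is used; only v_8 can be 19, hence v_8 = 19.
The 7 still-open variables draw from only 7 values {5, 7, 9, 11, 13, 15, 17}, so each is used; only v_5 can be 9, hence v_5 = 9.
The 2 variables v_4 and v_6 are confined to {7, 17}, which locks those values in; drop them from v_1, v_3.
So 15 goes to v_1.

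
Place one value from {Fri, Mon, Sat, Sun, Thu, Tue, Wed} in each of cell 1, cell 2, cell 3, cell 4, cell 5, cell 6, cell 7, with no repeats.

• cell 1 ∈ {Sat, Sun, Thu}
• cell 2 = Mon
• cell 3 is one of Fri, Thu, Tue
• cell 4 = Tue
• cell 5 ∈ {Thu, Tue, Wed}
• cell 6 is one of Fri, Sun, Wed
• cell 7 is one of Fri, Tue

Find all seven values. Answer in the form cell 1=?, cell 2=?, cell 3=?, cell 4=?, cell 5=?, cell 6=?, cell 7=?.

cell 2's domain is down to {Mon}, so cell 2 = Mon.
cell 4 must be Tue (only option left). So cell 3, cell 5, cell 7 can't be Tue.
cell 7's domain is down to {Fri}, so cell 7 = Fri. So cell 3, cell 6 can't be Fri.
cell 3 must be Thu (only option left). So cell 1, cell 5 can't be Thu.
cell 5's domain is down to {Wed}, so cell 5 = Wed. Strike Wed from cell 6.
cell 6 must be Sun (only option left). Strike Sun from cell 1.
cell 1 has just one choice, so cell 1 = Sat.

cell 1=Sat, cell 2=Mon, cell 3=Thu, cell 4=Tue, cell 5=Wed, cell 6=Sun, cell 7=Fri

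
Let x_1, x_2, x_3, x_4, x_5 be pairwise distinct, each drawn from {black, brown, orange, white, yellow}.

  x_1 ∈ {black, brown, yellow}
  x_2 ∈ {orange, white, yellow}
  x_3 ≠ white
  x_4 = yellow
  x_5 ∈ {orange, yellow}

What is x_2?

x_4's domain is down to {yellow}, so x_4 = yellow. So x_1, x_2, x_3, x_5 can't be yellow.
That leaves x_5 = orange. Strike orange from x_2, x_3.
So x_2 = white.

white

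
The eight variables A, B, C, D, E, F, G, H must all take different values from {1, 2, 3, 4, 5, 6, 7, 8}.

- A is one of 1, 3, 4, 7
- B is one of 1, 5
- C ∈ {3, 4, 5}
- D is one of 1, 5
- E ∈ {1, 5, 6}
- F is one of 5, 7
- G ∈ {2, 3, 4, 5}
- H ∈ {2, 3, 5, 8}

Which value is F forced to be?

7

The 8 variables together cover exactly {1, 2, 3, 4, 5, 6, 7, 8} — 8 values for 8 variables — and 6 appears only in E's list, so E = 6.
The 7 still-open variables draw from only 7 values {1, 2, 3, 4, 5, 7, 8}, so each is used; only H can be 8, hence H = 8.
The 6 still-open variables together cover exactly {1, 2, 3, 4, 5, 7} — 6 values for 6 variables — and 2 appears only in G's list, so G = 2.
The 2 variables B and D are confined to {1, 5}, which locks those values in; drop them from A, C, F.
So F = 7.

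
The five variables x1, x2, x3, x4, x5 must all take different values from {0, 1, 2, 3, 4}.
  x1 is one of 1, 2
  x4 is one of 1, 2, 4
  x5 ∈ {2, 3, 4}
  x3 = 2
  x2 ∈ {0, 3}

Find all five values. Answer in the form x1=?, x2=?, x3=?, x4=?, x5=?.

x3 must be 2 (only option left). So x1, x4, x5 can't be 2.
x1 must be 1 (only option left). Remove 1 from x4.
x4 must be 4 (only option left). Strike 4 from x5.
x5 must be 3 (only option left). Remove 3 from x2.
x2 must be 0 (only option left).

x1=1, x2=0, x3=2, x4=4, x5=3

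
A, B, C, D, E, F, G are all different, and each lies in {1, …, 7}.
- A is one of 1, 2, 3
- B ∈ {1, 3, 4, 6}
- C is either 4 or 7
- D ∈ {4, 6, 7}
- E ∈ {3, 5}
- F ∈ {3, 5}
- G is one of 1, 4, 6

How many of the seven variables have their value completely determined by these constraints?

The 7 variables draw from only 7 values {1, 2, 3, 4, 5, 6, 7}, so each is used; only A can be 2, hence A = 2.
E and F share exactly the 2 values {3, 5}; by pigeonhole those values go to them, so strike 3, 5 from B.
Determined: A=2. The other variables each still have more than one consistent value. That makes 1.

1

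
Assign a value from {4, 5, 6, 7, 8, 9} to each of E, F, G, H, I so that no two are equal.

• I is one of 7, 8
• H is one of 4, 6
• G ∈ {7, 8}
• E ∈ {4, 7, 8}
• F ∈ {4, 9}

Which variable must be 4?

Among the 5 variables, 6 fits only H (and all 5 values in {4, 6, 7, 8, 9} must be used), so H = 6.
Among the 4 still-open variables, 9 fits only F (and all 4 values in {4, 7, 8, 9} must be used), so F = 9.
The 3 still-open variables together cover exactly {4, 7, 8} — 3 values for 3 variables — and 4 appears only in E's list, so E = 4.

E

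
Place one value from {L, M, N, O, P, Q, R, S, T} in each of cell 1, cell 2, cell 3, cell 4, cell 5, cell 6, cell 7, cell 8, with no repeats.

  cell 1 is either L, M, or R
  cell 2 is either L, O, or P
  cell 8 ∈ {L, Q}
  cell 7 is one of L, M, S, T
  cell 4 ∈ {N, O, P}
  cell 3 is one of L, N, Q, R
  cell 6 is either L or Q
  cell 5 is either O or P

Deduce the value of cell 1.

cell 6 and cell 8 between them cover only {L, Q} — a naked pair. Remove those values from cell 1, cell 2, cell 3, cell 7.
cell 2 and cell 5 share exactly the 2 values {O, P}; by pigeonhole those values go to them, so strike O, P from cell 4.
That leaves cell 4 = N. So cell 3 can't be N.
cell 3's domain is down to {R}, so cell 3 = R. Eliminate R elsewhere: cell 1.
So cell 1 = M.

M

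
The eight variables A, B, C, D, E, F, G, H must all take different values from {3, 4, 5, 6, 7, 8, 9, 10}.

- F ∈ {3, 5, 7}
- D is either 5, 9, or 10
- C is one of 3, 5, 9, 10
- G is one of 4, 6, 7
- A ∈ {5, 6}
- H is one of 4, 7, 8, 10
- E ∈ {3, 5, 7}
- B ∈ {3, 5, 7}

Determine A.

Among the 8 variables, 8 fits only H (and all 8 values in {3, 4, 5, 6, 7, 8, 9, 10} must be used), so H = 8.
Among the 7 still-open variables, 4 fits only G (and all 7 values in {3, 4, 5, 6, 7, 9, 10} must be used), so G = 4.
Among the 6 still-open variables, 6 fits only A (and all 6 values in {3, 5, 6, 7, 9, 10} must be used), so A = 6.

6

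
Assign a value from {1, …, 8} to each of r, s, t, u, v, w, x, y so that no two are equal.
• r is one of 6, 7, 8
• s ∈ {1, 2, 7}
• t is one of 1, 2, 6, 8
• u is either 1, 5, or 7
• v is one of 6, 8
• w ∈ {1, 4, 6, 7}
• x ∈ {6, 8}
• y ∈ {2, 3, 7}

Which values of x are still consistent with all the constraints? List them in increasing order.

6, 8

Among the 8 variables, 3 fits only y (and all 8 values in {1, 2, 3, 4, 5, 6, 7, 8} must be used), so y = 3.
Among the 7 still-open variables, 4 fits only w (and all 7 values in {1, 2, 4, 5, 6, 7, 8} must be used), so w = 4.
Among the 6 still-open variables, 5 fits only u (and all 6 values in {1, 2, 5, 6, 7, 8} must be used), so u = 5.
v and x between them cover only {6, 8} — a naked pair. Remove those values from r, t.
That leaves r = 7. Remove 7 from s.
No further eliminations apply; x can still be any of 6, 8.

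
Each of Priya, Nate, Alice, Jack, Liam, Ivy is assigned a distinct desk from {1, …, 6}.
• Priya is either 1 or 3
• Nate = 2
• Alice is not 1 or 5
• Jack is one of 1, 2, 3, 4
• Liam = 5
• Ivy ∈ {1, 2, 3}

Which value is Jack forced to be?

4

Nate's domain is down to {2}, so Nate = 2. Eliminate 2 elsewhere: Alice, Jack, Ivy.
Liam has just one choice, so Liam = 5.
Among the 4 still-open variables, 6 fits only Alice (and all 4 values in {1, 3, 4, 6} must be used), so Alice = 6.
The 3 still-open variables together cover exactly {1, 3, 4} — 3 values for 3 variables — and 4 appears only in Jack's list, so Jack = 4.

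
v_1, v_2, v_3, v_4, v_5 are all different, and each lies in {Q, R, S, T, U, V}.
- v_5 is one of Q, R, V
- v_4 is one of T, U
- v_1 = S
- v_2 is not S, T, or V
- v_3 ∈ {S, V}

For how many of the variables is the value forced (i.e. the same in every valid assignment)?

v_1 must be S (only option left). Remove S from v_3.
v_3 must be V (only option left). Eliminate V elsewhere: v_5.
Determined: v_1=S, v_3=V. The other variables each still have more than one consistent value. That makes 2.

2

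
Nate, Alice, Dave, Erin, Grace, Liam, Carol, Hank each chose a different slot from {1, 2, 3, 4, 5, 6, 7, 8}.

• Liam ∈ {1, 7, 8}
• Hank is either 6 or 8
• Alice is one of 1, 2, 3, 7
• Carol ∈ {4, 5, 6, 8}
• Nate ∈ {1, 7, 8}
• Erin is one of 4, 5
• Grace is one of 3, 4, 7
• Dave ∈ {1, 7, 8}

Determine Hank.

Among the 8 variables, 2 fits only Alice (and all 8 values in {1, 2, 3, 4, 5, 6, 7, 8} must be used), so Alice = 2.
The 7 still-open variables together cover exactly {1, 3, 4, 5, 6, 7, 8} — 7 values for 7 variables — and 3 appears only in Grace's list, so Grace = 3.
Nate, Dave, Liam between them cover only {1, 7, 8} — a naked triple. Remove those values from Carol, Hank.
So Hank = 6.

6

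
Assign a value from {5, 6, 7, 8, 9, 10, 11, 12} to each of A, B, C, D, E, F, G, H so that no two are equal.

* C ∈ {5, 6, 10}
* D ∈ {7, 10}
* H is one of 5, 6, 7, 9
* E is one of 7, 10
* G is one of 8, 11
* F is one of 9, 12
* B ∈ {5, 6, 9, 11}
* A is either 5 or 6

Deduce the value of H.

The 8 variables draw from only 8 values {5, 6, 7, 8, 9, 10, 11, 12}, so each is used; only G can be 8, hence G = 8.
The 7 still-open variables draw from only 7 values {5, 6, 7, 9, 10, 11, 12}, so each is used; only B can be 11, hence B = 11.
The 6 still-open variables together cover exactly {5, 6, 7, 9, 10, 12} — 6 values for 6 variables — and 12 appears only in F's list, so F = 12.
The 5 still-open variables together cover exactly {5, 6, 7, 9, 10} — 5 values for 5 variables — and 9 appears only in H's list, so H = 9.

9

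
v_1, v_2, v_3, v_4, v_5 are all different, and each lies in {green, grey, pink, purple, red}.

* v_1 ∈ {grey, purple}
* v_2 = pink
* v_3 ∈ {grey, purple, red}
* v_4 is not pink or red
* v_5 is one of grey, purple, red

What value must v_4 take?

green

v_2 must be pink (only option left).
Among the 4 still-open variables, green fits only v_4 (and all 4 values in {green, grey, purple, red} must be used), so v_4 = green.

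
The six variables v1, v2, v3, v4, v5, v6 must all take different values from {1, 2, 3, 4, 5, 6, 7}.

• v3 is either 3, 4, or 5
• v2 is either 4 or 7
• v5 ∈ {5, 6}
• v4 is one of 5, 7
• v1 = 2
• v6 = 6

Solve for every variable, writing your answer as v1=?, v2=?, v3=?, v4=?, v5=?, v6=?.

v1 has just one choice, so v1 = 2.
That leaves v6 = 6. Strike 6 from v5.
v5 has just one choice, so v5 = 5. So v3, v4 can't be 5.
v4 has just one choice, so v4 = 7. Remove 7 from v2.
v2 has just one choice, so v2 = 4. So v3 can't be 4.
v3 has just one choice, so v3 = 3.

v1=2, v2=4, v3=3, v4=7, v5=5, v6=6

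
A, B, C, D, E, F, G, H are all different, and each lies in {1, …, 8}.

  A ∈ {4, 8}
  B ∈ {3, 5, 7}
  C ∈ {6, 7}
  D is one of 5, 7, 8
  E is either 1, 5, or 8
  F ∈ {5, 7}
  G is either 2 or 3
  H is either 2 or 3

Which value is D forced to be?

8

The 8 variables together cover exactly {1, 2, 3, 4, 5, 6, 7, 8} — 8 values for 8 variables — and 1 appears only in E's list, so E = 1.
Among the 7 still-open variables, 4 fits only A (and all 7 values in {2, 3, 4, 5, 6, 7, 8} must be used), so A = 4.
The 6 still-open variables draw from only 6 values {2, 3, 5, 6, 7, 8}, so each is used; only C can be 6, hence C = 6.
The 5 still-open variables together cover exactly {2, 3, 5, 7, 8} — 5 values for 5 variables — and 8 appears only in D's list, so D = 8.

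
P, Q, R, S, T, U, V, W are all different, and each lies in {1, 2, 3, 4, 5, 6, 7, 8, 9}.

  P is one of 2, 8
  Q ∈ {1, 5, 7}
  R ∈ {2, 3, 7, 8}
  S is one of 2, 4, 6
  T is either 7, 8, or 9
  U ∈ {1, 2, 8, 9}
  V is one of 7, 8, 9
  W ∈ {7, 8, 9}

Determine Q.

The 3 variables T, V, W are confined to {7, 8, 9}, which locks those values in; drop them from P, Q, R, U.
P has just one choice, so P = 2. Remove 2 from R, S, U.
R's domain is down to {3}, so R = 3.
U must be 1 (only option left). Strike 1 from Q.
So Q = 5.

5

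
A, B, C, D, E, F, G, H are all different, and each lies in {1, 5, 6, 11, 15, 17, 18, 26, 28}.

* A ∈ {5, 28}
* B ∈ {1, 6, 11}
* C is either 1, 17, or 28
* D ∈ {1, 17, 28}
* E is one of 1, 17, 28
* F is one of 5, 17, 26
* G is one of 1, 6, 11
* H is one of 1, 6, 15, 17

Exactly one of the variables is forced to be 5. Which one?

A

The 8 variables together cover exactly {1, 5, 6, 11, 15, 17, 26, 28} — 8 values for 8 variables — and 15 appears only in H's list, so H = 15.
The 7 still-open variables together cover exactly {1, 5, 6, 11, 17, 26, 28} — 7 values for 7 variables — and 26 appears only in F's list, so F = 26.
Among the 6 still-open variables, 5 fits only A (and all 6 values in {1, 5, 6, 11, 17, 28} must be used), so A = 5.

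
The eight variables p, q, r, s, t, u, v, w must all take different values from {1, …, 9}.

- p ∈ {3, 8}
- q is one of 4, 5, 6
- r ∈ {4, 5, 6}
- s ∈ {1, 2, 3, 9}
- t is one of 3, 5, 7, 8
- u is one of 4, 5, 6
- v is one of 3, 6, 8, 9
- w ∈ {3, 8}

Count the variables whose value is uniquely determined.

2

p and w between them cover only {3, 8} — a naked pair. Remove those values from s, t, v.
q, r, u share exactly the 3 values {4, 5, 6}; by pigeonhole those values go to them, so strike 4, 5, 6 from t, v.
t must be 7 (only option left).
v's domain is down to {9}, so v = 9. Remove 9 from s.
Determined: t=7, v=9. The other variables each still have more than one consistent value. That makes 2.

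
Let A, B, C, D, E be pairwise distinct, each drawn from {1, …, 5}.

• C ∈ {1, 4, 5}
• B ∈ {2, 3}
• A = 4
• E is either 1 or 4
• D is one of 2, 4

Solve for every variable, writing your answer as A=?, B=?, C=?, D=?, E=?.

A has just one choice, so A = 4. Remove 4 from C, D, E.
D has just one choice, so D = 2. Eliminate 2 elsewhere: B.
That leaves E = 1. So C can't be 1.
That leaves B = 3.
C must be 5 (only option left).

A=4, B=3, C=5, D=2, E=1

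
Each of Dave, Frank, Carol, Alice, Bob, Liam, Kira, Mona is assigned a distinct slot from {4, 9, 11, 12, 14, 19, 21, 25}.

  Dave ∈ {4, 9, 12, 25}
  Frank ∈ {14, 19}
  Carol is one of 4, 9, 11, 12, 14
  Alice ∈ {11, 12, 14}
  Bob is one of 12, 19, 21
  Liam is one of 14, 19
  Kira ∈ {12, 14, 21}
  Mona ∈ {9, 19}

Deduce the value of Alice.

The 8 variables together cover exactly {4, 9, 11, 12, 14, 19, 21, 25} — 8 values for 8 variables — and 25 appears only in Dave's list, so Dave = 25.
The 7 still-open variables together cover exactly {4, 9, 11, 12, 14, 19, 21} — 7 values for 7 variables — and 4 appears only in Carol's list, so Carol = 4.
Among the 6 still-open variables, 9 fits only Mona (and all 6 values in {9, 11, 12, 14, 19, 21} must be used), so Mona = 9.
The 5 still-open variables together cover exactly {11, 12, 14, 19, 21} — 5 values for 5 variables — and 11 appears only in Alice's list, so Alice = 11.

11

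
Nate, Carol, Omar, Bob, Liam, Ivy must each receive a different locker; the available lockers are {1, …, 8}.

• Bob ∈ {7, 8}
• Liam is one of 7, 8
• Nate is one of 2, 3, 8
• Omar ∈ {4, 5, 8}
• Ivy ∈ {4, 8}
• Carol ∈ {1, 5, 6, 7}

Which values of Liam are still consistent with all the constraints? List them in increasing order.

7, 8

Bob and Liam share exactly the 2 values {7, 8}; by pigeonhole those values go to them, so strike 7, 8 from Nate, Carol, Omar, Ivy.
Ivy has just one choice, so Ivy = 4. So Omar can't be 4.
Omar has just one choice, so Omar = 5. Strike 5 from Carol.
No further eliminations apply; Liam can still be any of 7, 8.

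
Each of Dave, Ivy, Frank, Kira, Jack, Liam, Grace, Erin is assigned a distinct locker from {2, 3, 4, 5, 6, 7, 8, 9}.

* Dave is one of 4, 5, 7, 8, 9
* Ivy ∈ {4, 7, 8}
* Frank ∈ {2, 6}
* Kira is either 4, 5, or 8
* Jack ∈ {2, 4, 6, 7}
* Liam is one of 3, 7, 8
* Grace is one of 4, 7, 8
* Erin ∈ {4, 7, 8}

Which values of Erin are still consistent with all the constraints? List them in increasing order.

4, 7, 8

The 8 variables together cover exactly {2, 3, 4, 5, 6, 7, 8, 9} — 8 values for 8 variables — and 3 appears only in Liam's list, so Liam = 3.
The 7 still-open variables together cover exactly {2, 4, 5, 6, 7, 8, 9} — 7 values for 7 variables — and 9 appears only in Dave's list, so Dave = 9.
The 6 still-open variables draw from only 6 values {2, 4, 5, 6, 7, 8}, so each is used; only Kira can be 5, hence Kira = 5.
Ivy, Grace, Erin between them cover only {4, 7, 8} — a naked triple. Remove those values from Jack.
No further eliminations apply; Erin can still be any of 4, 7, 8.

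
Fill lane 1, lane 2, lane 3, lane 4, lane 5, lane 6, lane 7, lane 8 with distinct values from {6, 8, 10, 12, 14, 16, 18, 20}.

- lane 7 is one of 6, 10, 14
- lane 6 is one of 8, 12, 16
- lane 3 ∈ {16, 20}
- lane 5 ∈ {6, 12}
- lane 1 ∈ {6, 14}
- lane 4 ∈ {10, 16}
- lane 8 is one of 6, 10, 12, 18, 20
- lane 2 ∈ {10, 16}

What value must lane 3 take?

Among the 8 variables, 8 fits only lane 6 (and all 8 values in {6, 8, 10, 12, 14, 16, 18, 20} must be used), so lane 6 = 8.
Among the 7 still-open variables, 18 fits only lane 8 (and all 7 values in {6, 10, 12, 14, 16, 18, 20} must be used), so lane 8 = 18.
Among the 6 still-open variables, 12 fits only lane 5 (and all 6 values in {6, 10, 12, 14, 16, 20} must be used), so lane 5 = 12.
The 5 still-open variables draw from only 5 values {6, 10, 14, 16, 20}, so each is used; only lane 3 can be 20, hence lane 3 = 20.

20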